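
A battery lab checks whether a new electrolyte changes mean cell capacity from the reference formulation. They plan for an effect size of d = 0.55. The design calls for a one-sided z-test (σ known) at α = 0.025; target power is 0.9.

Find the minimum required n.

Set Φ(δ − 1.960) = 0.9; then δ − 1.960 = Φ⁻¹(0.9) = 1.282, giving δ = 3.242.
δ = d·√n ⇒ n = (δ/d)² = (3.242 / 0.55)² = 34.74.
Rounding up, n = 35.

n = 35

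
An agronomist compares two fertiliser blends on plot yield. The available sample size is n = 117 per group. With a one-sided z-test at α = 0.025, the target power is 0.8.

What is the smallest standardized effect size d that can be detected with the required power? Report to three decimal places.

d ≈ 0.366

Need Φ(δ − 1.960) = 0.8, so δ = 1.960 + 0.842 = 2.802.
δ = d·√(n/2) ⇒ d = δ/√(n/2) = 2.802/√(117/2) = 0.3663.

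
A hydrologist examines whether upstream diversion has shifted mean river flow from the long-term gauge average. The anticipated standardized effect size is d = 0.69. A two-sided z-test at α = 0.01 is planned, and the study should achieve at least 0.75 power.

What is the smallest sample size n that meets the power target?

n = 23

Set Φ(δ − 2.576) = 0.75; then δ − 2.576 = Φ⁻¹(0.75) = 0.674, giving δ = 3.250.
(For δ > 0 the lower-tail rejection region contributes negligibly to power, so the one-term inversion is standard.)
δ = d·√n ⇒ n = (δ/d)² = (3.250 / 0.69)² = 22.19.
Rounding up, n = 23.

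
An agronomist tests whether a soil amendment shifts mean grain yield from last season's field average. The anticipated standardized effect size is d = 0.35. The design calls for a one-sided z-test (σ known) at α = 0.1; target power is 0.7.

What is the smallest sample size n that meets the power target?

n = 27

For power 0.7 need Φ(δ − z_{0.1}) = 0.7, so δ = z_{0.1} + z_{0.30} = 1.282 + 0.524 = 1.806.
δ = d·√n ⇒ n = (δ/d)² = (1.806 / 0.35)² = 26.62.
Round up to the next whole unit.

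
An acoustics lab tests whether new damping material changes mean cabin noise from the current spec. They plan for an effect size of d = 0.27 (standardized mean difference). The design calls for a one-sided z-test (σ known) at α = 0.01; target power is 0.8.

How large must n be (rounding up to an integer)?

n = 138

For power 0.8 need Φ(δ − z_{0.01}) = 0.8, so δ = z_{0.01} + z_{0.20} = 2.326 + 0.842 = 3.168.
δ = d·√n ⇒ n = (δ/d)² = (3.168 / 0.27)² = 137.67.
Rounding up, n = 138.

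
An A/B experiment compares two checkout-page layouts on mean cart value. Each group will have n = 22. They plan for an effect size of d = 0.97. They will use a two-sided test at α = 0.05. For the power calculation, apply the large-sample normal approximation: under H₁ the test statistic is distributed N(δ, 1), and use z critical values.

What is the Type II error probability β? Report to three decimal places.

Noncentrality parameter: δ = d·√(n/2) = 0.97 × √(22/2) = 3.2171
Critical value for a two-sided test at α = 0.05: z_{α/2} = 1.960.
Power = Φ(δ − 1.960) + Φ(−δ − 1.960) = Φ(1.257) + Φ(-5.177) = 0.8957 + 0.0000 = 0.8957.
Type II error: β = 1 − power = 1 − 0.8957 = 0.1043.

β ≈ 0.104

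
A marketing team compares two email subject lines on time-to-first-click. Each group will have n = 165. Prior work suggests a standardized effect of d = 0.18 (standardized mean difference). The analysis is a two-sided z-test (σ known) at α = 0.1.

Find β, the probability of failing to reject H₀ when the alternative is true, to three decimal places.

β ≈ 0.503

Noncentrality parameter: δ = d·√(n/2) = 0.18 × √(165/2) = 1.6349
Two-sided α = 0.1 → critical value z_{0.05} = 1.645.
Power = Φ(δ − 1.645) + Φ(−δ − 1.645) = Φ(-0.010) + Φ(-3.280) = 0.4960 + 0.0005 = 0.4966.
Type II error: β = 1 − power = 1 − 0.4966 = 0.5034.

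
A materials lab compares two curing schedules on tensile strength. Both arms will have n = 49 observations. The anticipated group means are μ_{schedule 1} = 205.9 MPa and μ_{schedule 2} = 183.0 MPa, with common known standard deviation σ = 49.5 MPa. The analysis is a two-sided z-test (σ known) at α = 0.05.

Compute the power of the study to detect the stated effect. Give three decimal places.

Power ≈ 0.629

Standardized effect: d = |μ_{schedule 1} − μ_{schedule 2}| / σ = |205.9 − 183.0| / 49.5 = 0.4626
Noncentrality parameter: δ = d·√(n/2) = 0.4626 × √(49/2) = 2.2899
Two-sided α = 0.05 → critical value z_{0.025} = 1.960.
Power = Φ(δ − 1.960) + Φ(−δ − 1.960) = Φ(0.330) + Φ(-4.250) = 0.6293 + 0.0000 = 0.6293.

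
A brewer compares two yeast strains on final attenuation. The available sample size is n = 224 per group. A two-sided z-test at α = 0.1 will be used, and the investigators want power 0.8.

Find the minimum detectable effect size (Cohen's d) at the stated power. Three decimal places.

d ≈ 0.235

Need Φ(δ − 1.645) = 0.8, so δ = 1.645 + 0.842 = 2.486.
(The second rejection-region term Φ(−δ − z_{α/2}) is negligible and dropped.)
δ = d·√(n/2) ⇒ d = δ/√(n/2) = 2.486/√(224/2) = 0.2349.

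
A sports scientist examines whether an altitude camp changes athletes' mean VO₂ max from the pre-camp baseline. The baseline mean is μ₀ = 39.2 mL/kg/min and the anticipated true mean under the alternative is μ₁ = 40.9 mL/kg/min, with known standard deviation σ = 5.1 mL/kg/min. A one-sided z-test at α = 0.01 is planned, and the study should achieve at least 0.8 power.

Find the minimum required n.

Standardized effect: d = |μ₁ − μ₀| / σ = |40.9 − 39.2| / 5.1 = 0.3333
Set Φ(δ − 2.326) = 0.8; then δ − 2.326 = Φ⁻¹(0.8) = 0.842, giving δ = 3.168.
δ = d·√n ⇒ n = (δ/d)² = (3.168 / 0.3333)² = 90.32.
Round up to the next whole unit.

n = 91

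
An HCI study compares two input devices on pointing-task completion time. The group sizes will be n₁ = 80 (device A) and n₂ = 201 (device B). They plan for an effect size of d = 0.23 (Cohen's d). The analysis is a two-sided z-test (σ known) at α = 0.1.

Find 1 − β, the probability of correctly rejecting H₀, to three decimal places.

Noncentrality parameter: δ = d / √(1/n₁ + 1/n₂) = 0.23 / √(1/80 + 1/201) = 1.7399
Two-sided α = 0.1 → critical value z_{0.05} = 1.645.
Power = Φ(δ − 1.645) + Φ(−δ − 1.645) = Φ(0.095) + Φ(-3.385) = 0.5379 + 0.0004 = 0.5382.

Power ≈ 0.538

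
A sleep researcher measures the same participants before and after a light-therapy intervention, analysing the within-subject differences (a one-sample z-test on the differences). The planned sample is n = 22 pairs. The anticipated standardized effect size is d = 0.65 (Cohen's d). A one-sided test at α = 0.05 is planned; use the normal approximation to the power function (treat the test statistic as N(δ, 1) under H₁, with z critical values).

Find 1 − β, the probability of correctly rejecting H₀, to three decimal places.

Noncentrality parameter: δ = d·√n = 0.65 × √22 = 3.0488
Critical value for a one-sided test at α = 0.05: z_α = 1.645.
Power = Φ(δ − 1.645) = Φ(1.404) = 0.9198.

Power ≈ 0.920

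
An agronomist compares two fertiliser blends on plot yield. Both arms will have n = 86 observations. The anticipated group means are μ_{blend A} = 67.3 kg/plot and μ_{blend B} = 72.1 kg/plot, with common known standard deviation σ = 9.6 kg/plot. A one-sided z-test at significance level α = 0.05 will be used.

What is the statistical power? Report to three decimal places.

Power ≈ 0.949

Standardized effect: d = |μ_{blend A} − μ_{blend B}| / σ = |67.3 − 72.1| / 9.6 = 0.5000
Noncentrality parameter: δ = d·√(n/2) = 0.5000 × √(86/2) = 3.2787
Critical value for a one-sided test at α = 0.05: z_α = 1.645.
Power = P(Z > 1.645 − δ) = Φ(1.634) = 0.9489.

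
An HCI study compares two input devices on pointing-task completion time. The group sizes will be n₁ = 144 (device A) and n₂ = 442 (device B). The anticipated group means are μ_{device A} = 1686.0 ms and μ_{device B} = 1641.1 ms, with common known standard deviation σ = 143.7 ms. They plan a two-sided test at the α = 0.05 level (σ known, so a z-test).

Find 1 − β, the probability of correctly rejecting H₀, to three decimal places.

Power ≈ 0.903

Standardized effect: d = |μ_{device A} − μ_{device B}| / σ = |1686.0 − 1641.1| / 143.7 = 0.3125
Noncentrality parameter: δ = d / √(1/n₁ + 1/n₂) = 0.3125 / √(1/144 + 1/442) = 3.2564
Two-sided α = 0.05 → critical value z_{0.025} = 1.960.
Power = Φ(δ − 1.960) + Φ(−δ − 1.960) = Φ(1.296) + Φ(-5.216) = 0.9026 + 0.0000 = 0.9026.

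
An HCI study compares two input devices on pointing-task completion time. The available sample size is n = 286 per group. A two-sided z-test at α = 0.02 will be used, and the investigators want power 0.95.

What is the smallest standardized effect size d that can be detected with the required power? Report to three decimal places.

d ≈ 0.332

Required noncentrality: δ = z_{0.01} + z_{0.05} = 2.326 + 1.645 = 3.971.
(Lower-tail contribution to power is negligible for δ > 0.)
δ = d·√(n/2) ⇒ d = δ/√(n/2) = 3.971/√(286/2) = 0.3321.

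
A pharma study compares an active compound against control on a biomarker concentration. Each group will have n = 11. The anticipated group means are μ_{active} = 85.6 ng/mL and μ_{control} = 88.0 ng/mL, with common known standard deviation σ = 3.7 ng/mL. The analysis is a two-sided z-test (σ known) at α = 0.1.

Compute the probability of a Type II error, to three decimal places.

Standardized effect: d = |μ_{active} − μ_{control}| / σ = |85.6 − 88.0| / 3.7 = 0.6486
Noncentrality parameter: δ = d·√(n/2) = 0.6486 × √(11/2) = 1.5212
Two-sided α = 0.1 → critical value z_{0.05} = 1.645.
Power = Φ(δ − 1.645) + Φ(−δ − 1.645) = Φ(-0.124) + Φ(-3.166) = 0.4508 + 0.0008 = 0.4516.
Type II error: β = 1 − power = 1 − 0.4516 = 0.5484.

β ≈ 0.548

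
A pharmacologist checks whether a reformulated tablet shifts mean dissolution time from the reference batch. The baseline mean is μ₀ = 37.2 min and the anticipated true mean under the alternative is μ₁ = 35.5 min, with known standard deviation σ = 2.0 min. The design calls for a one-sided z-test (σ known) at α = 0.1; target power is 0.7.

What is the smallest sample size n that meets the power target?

Standardized effect: d = |μ₁ − μ₀| / σ = |35.5 − 37.2| / 2.0 = 0.8500
For power 0.7 need Φ(δ − z_{0.1}) = 0.7, so δ = z_{0.1} + z_{0.30} = 1.282 + 0.524 = 1.806.
δ = d·√n ⇒ n = (δ/d)² = (1.806 / 0.8500)² = 4.51.
Round up to the next whole unit.

n = 5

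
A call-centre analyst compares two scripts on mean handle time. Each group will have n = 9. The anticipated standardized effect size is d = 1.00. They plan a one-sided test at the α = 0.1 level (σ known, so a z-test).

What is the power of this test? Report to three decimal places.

Noncentrality parameter: δ = d·√(n/2) = 1.00 × √(9/2) = 2.1213
One-sided α = 0.1 → critical value z_{0.1} = 1.282.
Power = Φ(δ − 1.282) = Φ(0.840) = 0.7995.

Power ≈ 0.799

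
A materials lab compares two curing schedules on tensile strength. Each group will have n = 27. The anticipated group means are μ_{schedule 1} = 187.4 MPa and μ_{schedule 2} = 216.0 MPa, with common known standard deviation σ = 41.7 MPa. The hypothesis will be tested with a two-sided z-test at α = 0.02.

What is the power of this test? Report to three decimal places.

Standardized effect: d = |μ_{schedule 1} − μ_{schedule 2}| / σ = |187.4 − 216.0| / 41.7 = 0.6859
Noncentrality parameter: δ = d·√(n/2) = 0.6859 × √(27/2) = 2.5200
Two-sided α = 0.02 → critical value z_{0.01} = 2.326.
Power = Φ(δ − 2.326) + Φ(−δ − 2.326) = Φ(0.194) + Φ(-4.846) = 0.5768 + 0.0000 = 0.5768.

Power ≈ 0.577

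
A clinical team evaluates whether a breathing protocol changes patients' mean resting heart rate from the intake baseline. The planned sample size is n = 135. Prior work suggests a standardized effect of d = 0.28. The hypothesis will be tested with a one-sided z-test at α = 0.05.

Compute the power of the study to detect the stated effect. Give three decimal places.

Power ≈ 0.946

Noncentrality parameter: δ = d·√n = 0.28 × √135 = 3.2533
One-sided α = 0.05 → critical value z_{0.05} = 1.645.
Power = Φ(δ − 1.645) = Φ(1.608) = 0.9461.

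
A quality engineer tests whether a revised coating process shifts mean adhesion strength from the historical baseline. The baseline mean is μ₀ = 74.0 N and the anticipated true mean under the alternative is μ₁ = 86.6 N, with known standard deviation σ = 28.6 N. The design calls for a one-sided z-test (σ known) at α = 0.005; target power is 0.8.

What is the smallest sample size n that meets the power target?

n = 61

Standardized effect: d = |μ₁ − μ₀| / σ = |86.6 − 74.0| / 28.6 = 0.4406
Set Φ(δ − 2.576) = 0.8; then δ − 2.576 = Φ⁻¹(0.8) = 0.842, giving δ = 3.417.
δ = d·√n ⇒ n = (δ/d)² = (3.417 / 0.4406)² = 60.17.
Round up to the next whole unit.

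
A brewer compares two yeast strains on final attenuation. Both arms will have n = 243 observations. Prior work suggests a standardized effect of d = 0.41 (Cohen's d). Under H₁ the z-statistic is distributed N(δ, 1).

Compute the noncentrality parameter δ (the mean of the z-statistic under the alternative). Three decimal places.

δ ≈ 4.519

The noncentrality parameter scales effect size by the design's sample-size factor: δ = d·√(n/2) = 0.41 × √(243/2) = 4.5193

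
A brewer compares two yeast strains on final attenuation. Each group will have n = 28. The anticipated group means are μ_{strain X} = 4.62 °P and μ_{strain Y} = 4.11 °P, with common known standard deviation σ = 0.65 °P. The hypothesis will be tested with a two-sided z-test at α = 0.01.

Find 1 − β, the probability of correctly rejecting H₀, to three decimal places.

Power ≈ 0.641

Standardized effect: d = |μ_{strain X} − μ_{strain Y}| / σ = |4.62 − 4.11| / 0.65 = 0.7846
Noncentrality parameter: δ = d·√(n/2) = 0.7846 × √(28/2) = 2.9358
Critical value for a two-sided test at α = 0.01: z_{α/2} = 2.576.
Power = Φ(δ − 2.576) + Φ(−δ − 2.576) = Φ(0.360) + Φ(-5.512) = 0.6406 + 0.0000 = 0.6406.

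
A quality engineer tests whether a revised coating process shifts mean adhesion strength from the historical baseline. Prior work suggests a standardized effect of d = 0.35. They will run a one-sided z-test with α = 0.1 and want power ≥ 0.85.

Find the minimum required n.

n = 44

Set Φ(δ − 1.282) = 0.85; then δ − 1.282 = Φ⁻¹(0.85) = 1.036, giving δ = 2.318.
δ = d·√n ⇒ n = (δ/d)² = (2.318 / 0.35)² = 43.86.
Rounding up, n = 44.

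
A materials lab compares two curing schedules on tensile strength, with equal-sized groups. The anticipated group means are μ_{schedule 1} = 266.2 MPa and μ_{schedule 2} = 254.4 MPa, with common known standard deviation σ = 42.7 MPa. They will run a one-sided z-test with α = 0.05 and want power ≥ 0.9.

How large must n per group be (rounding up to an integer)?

n = 225 per group

Standardized effect: d = |μ_{schedule 1} − μ_{schedule 2}| / σ = |266.2 − 254.4| / 42.7 = 0.2763
For power 0.9 need Φ(δ − z_{0.05}) = 0.9, so δ = z_{0.05} + z_{0.10} = 1.645 + 1.282 = 2.926.
δ = d·√(n/2) ⇒ n = 2(δ/d)² = 2 × (2.926 / 0.2763)² = 224.28.
Round up to the next whole unit.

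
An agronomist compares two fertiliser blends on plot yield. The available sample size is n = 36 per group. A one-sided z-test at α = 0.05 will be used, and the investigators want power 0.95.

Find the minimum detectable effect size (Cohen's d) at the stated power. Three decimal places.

Required noncentrality: δ = z_{0.05} + z_{0.05} = 1.645 + 1.645 = 3.290.
δ = d·√(n/2) ⇒ d = δ/√(n/2) = 3.290/√(36/2) = 0.7754.

d ≈ 0.775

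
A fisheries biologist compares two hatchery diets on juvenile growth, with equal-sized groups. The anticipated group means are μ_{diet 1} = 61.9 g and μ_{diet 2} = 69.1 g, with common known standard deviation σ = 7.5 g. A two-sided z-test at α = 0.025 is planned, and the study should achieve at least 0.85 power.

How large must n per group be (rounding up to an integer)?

Standardized effect: d = |μ_{diet 1} − μ_{diet 2}| / σ = |61.9 − 69.1| / 7.5 = 0.9600
For power 0.85 need Φ(δ − z_{0.0125}) = 0.85, so δ = z_{0.0125} + z_{0.15} = 2.241 + 1.036 = 3.278.
(Ignoring the negligible lower-tail rejection probability gives the usual closed-form inversion.)
δ = d·√(n/2) ⇒ n = 2(δ/d)² = 2 × (3.278 / 0.9600)² = 23.32.
Round up to the next whole unit.

n = 24 per group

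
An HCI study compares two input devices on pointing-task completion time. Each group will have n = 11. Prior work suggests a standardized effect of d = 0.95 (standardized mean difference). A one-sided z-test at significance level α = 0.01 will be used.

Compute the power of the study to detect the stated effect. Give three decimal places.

Noncentrality parameter: λ = d·√(n/2) = 0.95 × √(11/2) = 2.2279
Critical value for a one-sided test at α = 0.01: z_α = 2.326.
Power = P(Z > 2.326 − λ) = Φ(-0.098) = 0.4608.

Power ≈ 0.461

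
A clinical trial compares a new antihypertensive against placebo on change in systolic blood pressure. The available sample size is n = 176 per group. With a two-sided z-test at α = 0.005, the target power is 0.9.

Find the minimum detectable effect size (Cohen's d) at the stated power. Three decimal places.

d ≈ 0.436

Need Φ(δ − 2.807) = 0.9, so δ = 2.807 + 1.282 = 4.089.
(Lower-tail contribution to power is negligible for δ > 0.)
δ = d·√(n/2) ⇒ d = δ/√(n/2) = 4.089/√(176/2) = 0.4358.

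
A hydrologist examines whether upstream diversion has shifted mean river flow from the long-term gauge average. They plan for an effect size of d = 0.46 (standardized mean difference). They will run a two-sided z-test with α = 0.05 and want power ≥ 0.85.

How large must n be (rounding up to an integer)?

n = 43

For power 0.85 need Φ(δ − z_{0.025}) = 0.85, so δ = z_{0.025} + z_{0.15} = 1.960 + 1.036 = 2.996.
(Ignoring the negligible lower-tail rejection probability gives the usual closed-form inversion.)
δ = d·√n ⇒ n = (δ/d)² = (2.996 / 0.46)² = 42.43.
Rounding up, n = 43.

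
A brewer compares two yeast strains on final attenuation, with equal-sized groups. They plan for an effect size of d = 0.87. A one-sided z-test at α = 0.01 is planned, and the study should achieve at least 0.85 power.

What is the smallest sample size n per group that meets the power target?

Set Φ(δ − 2.326) = 0.85; then δ − 2.326 = Φ⁻¹(0.85) = 1.036, giving δ = 3.363.
δ = d·√(n/2) ⇒ n = 2(δ/d)² = 2 × (3.363 / 0.87)² = 29.88.
Rounding up, n = 30 per group.

n = 30 per group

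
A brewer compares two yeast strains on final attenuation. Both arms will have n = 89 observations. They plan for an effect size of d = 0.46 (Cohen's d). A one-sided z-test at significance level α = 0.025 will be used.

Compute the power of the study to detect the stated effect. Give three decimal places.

Noncentrality parameter: λ = d·√(n/2) = 0.46 × √(89/2) = 3.0686
Critical value for a one-sided test at α = 0.025: z_α = 1.960.
Power = P(Z > 1.960 − λ) = Φ(1.109) = 0.8662.

Power ≈ 0.866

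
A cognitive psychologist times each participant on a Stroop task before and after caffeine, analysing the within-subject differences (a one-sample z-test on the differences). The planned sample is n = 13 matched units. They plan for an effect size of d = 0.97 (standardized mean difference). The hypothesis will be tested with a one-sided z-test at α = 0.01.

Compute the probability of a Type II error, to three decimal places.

β ≈ 0.121

Noncentrality parameter: δ = d·√n = 0.97 × √13 = 3.4974
Critical value for a one-sided test at α = 0.01: z_α = 2.326.
Power = P(Z > 2.326 − δ) = Φ(1.171) = 0.8792.
Type II error: β = 1 − power = 1 − 0.8792 = 0.1208.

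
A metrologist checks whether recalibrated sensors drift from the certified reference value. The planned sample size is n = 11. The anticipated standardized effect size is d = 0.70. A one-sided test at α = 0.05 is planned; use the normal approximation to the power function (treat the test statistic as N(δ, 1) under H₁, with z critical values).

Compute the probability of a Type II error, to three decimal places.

β ≈ 0.249

Noncentrality parameter: δ = d·√n = 0.70 × √11 = 2.3216
One-sided α = 0.05 → critical value z_{0.05} = 1.645.
Power = Φ(δ − 1.645) = Φ(0.677) = 0.7507.
Type II error: β = 1 − power = 1 − 0.7507 = 0.2493.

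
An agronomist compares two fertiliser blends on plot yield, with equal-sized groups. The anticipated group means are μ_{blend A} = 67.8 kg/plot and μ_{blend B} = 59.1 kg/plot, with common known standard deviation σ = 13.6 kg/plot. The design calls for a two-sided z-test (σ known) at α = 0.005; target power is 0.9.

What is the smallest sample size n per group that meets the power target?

Standardized effect: d = |μ_{blend A} − μ_{blend B}| / σ = |67.8 − 59.1| / 13.6 = 0.6397
For power 0.9 need Φ(δ − z_{0.0025}) = 0.9, so δ = z_{0.0025} + z_{0.10} = 2.807 + 1.282 = 4.089.
(Ignoring the negligible lower-tail rejection probability gives the usual closed-form inversion.)
δ = d·√(n/2) ⇒ n = 2(δ/d)² = 2 × (4.089 / 0.6397)² = 81.70.
Round up to the next whole unit.

n = 82 per group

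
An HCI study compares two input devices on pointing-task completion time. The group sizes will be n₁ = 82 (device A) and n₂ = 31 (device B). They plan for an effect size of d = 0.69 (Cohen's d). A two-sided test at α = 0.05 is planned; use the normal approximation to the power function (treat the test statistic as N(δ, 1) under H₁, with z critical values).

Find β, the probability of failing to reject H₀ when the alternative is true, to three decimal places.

Noncentrality parameter: δ = d / √(1/n₁ + 1/n₂) = 0.69 / √(1/82 + 1/31) = 3.2726
Two-sided α = 0.05 → critical value z_{0.025} = 1.960.
Power = Φ(δ − 1.960) + Φ(−δ − 1.960) = Φ(1.313) + Φ(-5.233) = 0.9054 + 0.0000 = 0.9054.
Type II error: β = 1 − power = 1 − 0.9054 = 0.0946.

β ≈ 0.095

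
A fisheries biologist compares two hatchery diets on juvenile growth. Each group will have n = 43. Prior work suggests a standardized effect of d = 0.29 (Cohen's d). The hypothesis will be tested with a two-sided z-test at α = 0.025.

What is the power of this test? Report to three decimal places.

Noncentrality parameter: δ = d·√(n/2) = 0.29 × √(43/2) = 1.3447
Critical value for a two-sided test at α = 0.025: z_{α/2} = 2.241.
Power = Φ(δ − 2.241) + Φ(−δ − 2.241) = Φ(-0.897) + Φ(-3.586) = 0.1849 + 0.0002 = 0.1851.

Power ≈ 0.185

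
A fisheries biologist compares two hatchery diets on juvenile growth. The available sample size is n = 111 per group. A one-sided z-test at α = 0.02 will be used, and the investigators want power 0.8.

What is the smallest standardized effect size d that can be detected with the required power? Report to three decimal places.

d ≈ 0.389

Need Φ(δ − 2.054) = 0.8, so δ = 2.054 + 0.842 = 2.895.
δ = d·√(n/2) ⇒ d = δ/√(n/2) = 2.895/√(111/2) = 0.3886.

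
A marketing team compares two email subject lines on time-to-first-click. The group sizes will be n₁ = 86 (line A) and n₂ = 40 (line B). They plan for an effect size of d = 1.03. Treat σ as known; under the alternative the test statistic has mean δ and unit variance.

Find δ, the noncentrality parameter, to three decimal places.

δ ≈ 5.382

δ = d / √(1/n₁ + 1/n₂) = 1.03 / √(1/86 + 1/40) = 5.3818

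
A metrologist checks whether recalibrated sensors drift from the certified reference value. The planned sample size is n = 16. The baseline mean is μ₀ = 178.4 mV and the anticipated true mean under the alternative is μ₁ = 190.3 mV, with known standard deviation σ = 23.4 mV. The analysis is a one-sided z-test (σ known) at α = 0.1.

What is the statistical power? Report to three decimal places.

Power ≈ 0.774

Standardized effect: d = |μ₁ − μ₀| / σ = |190.3 − 178.4| / 23.4 = 0.5085
Noncentrality parameter: δ = d·√n = 0.5085 × √16 = 2.0342
One-sided α = 0.1 → critical value z_{0.1} = 1.282.
Power = Φ(δ − 1.282) = Φ(0.753) = 0.7742.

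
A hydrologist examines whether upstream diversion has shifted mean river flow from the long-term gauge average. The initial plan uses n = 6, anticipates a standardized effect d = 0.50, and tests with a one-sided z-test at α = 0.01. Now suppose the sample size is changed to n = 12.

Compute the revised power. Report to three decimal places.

Power ≈ 0.276

With n = 12: δ = d·√n = 0.50 × √12 = 1.7321. Critical value z_{0.01} = 2.326.
Revised power = Φ(δ − 2.326) = Φ(-0.594) = 0.2762.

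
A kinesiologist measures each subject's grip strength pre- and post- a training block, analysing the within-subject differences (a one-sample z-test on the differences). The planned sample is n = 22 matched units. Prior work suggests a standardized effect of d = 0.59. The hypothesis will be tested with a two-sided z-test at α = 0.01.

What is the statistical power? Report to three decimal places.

Noncentrality parameter: λ = d·√n = 0.59 × √22 = 2.7673
Critical value for a two-sided test at α = 0.01: z_{α/2} = 2.576.
Power = Φ(λ − 2.576) + Φ(−λ − 2.576) = Φ(0.192) + Φ(-5.343) = 0.5759 + 0.0000 = 0.5759.

Power ≈ 0.576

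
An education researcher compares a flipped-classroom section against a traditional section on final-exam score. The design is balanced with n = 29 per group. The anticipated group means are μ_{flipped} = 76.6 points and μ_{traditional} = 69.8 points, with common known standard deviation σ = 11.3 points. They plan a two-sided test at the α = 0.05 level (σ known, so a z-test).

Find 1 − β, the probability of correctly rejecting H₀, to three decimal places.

Power ≈ 0.630

Standardized effect: d = |μ_{flipped} − μ_{traditional}| / σ = |76.6 − 69.8| / 11.3 = 0.6018
Noncentrality parameter: δ = d·√(n/2) = 0.6018 × √(29/2) = 2.2915
Two-sided α = 0.05 → critical value z_{0.025} = 1.960.
Power = Φ(δ − 1.960) + Φ(−δ − 1.960) = Φ(0.332) + Φ(-4.251) = 0.6299 + 0.0000 = 0.6299.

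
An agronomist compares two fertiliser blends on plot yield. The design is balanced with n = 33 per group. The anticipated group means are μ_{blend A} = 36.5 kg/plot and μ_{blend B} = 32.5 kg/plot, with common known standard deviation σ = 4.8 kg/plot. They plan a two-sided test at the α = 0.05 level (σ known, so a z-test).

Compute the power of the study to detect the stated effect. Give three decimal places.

Standardized effect: d = |μ_{blend A} − μ_{blend B}| / σ = |36.5 − 32.5| / 4.8 = 0.8333
Noncentrality parameter: δ = d·√(n/2) = 0.8333 × √(33/2) = 3.3850
Critical value for a two-sided test at α = 0.05: z_{α/2} = 1.960.
Power = Φ(δ − 1.960) + Φ(−δ − 1.960) = Φ(1.425) + Φ(-5.345) = 0.9229 + 0.0000 = 0.9229.

Power ≈ 0.923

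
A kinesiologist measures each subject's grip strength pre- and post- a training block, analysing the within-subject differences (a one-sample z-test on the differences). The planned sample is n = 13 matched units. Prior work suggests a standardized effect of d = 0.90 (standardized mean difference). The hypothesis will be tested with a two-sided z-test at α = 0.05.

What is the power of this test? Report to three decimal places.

Noncentrality parameter: δ = d·√n = 0.90 × √13 = 3.2450
Critical value for a two-sided test at α = 0.05: z_{α/2} = 1.960.
Power = Φ(δ − 1.960) + Φ(−δ − 1.960) = Φ(1.285) + Φ(-5.205) = 0.9006 + 0.0000 = 0.9006.

Power ≈ 0.901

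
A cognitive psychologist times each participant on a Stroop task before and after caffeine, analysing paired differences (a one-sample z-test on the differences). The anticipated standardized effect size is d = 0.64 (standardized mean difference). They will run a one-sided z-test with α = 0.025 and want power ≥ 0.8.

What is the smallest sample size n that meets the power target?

n = 20

For power 0.8 need Φ(δ − z_{0.025}) = 0.8, so δ = z_{0.025} + z_{0.20} = 1.960 + 0.842 = 2.802.
δ = d·√n ⇒ n = (δ/d)² = (2.802 / 0.64)² = 19.16.
Round up to the next whole unit.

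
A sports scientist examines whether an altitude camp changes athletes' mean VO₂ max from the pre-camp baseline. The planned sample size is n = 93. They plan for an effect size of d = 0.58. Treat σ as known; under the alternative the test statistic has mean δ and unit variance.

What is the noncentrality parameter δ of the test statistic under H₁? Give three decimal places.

δ ≈ 5.593

The noncentrality parameter scales effect size by the design's sample-size factor: δ = d·√n = 0.58 × √93 = 5.5933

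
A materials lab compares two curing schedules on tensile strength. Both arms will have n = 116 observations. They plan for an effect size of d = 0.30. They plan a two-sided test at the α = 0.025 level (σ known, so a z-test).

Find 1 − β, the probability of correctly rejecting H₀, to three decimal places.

Power ≈ 0.517

Noncentrality parameter: δ = d·√(n/2) = 0.30 × √(116/2) = 2.2847
Two-sided α = 0.025 → critical value z_{0.0125} = 2.241.
Power = Φ(δ − 2.241) + Φ(−δ − 2.241) = Φ(0.043) + Φ(-4.526) = 0.5173 + 0.0000 = 0.5173.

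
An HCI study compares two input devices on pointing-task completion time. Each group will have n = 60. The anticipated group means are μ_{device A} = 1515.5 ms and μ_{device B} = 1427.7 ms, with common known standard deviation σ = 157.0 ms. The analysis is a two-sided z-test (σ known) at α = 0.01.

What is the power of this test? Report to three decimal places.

Standardized effect: d = |μ_{device A} − μ_{device B}| / σ = |1515.5 − 1427.7| / 157.0 = 0.5592
Noncentrality parameter: δ = d·√(n/2) = 0.5592 × √(60/2) = 3.0631
Two-sided α = 0.01 → critical value z_{0.005} = 2.576.
Power = Φ(δ − 2.576) + Φ(−δ − 2.576) = Φ(0.487) + Φ(-5.639) = 0.6870 + 0.0000 = 0.6870.

Power ≈ 0.687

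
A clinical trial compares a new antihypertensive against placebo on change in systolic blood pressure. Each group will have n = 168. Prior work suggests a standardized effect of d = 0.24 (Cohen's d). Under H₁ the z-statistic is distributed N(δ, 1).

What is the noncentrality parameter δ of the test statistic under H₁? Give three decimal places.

δ ≈ 2.200

The noncentrality parameter scales effect size by the design's sample-size factor: δ = d·√(n/2) = 0.24 × √(168/2) = 2.1996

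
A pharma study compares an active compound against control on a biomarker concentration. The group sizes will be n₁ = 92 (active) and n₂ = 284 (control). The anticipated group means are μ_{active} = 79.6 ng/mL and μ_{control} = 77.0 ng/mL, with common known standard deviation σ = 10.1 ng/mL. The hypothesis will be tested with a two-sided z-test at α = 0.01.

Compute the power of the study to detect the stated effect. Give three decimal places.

Power ≈ 0.334

Standardized effect: d = |μ_{active} − μ_{control}| / σ = |79.6 − 77.0| / 10.1 = 0.2574
Noncentrality parameter: λ = d / √(1/n₁ + 1/n₂) = 0.2574 / √(1/92 + 1/284) = 2.1459
Critical value for a two-sided test at α = 0.01: z_{α/2} = 2.576.
Power = Φ(λ − 2.576) + Φ(−λ − 2.576) = Φ(-0.430) + Φ(-4.722) = 0.3336 + 0.0000 = 0.3336.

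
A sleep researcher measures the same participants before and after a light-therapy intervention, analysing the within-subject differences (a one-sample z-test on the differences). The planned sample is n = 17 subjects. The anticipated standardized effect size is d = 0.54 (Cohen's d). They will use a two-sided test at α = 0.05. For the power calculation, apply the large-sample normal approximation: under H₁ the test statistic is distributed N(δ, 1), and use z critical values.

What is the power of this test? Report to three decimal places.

Noncentrality parameter: δ = d·√n = 0.54 × √17 = 2.2265
Two-sided α = 0.05 → critical value z_{0.025} = 1.960.
Power = Φ(δ − 1.960) + Φ(−δ − 1.960) = Φ(0.267) + Φ(-4.186) = 0.6051 + 0.0000 = 0.6051.

Power ≈ 0.605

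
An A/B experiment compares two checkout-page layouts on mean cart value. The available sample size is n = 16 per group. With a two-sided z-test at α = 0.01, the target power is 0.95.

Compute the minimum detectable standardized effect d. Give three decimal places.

Required noncentrality: δ = z_{0.005} + z_{0.05} = 2.576 + 1.645 = 4.221.
(The second rejection-region term Φ(−δ − z_{α/2}) is negligible and dropped.)
δ = d·√(n/2) ⇒ d = δ/√(n/2) = 4.221/√(16/2) = 1.4922.

d ≈ 1.492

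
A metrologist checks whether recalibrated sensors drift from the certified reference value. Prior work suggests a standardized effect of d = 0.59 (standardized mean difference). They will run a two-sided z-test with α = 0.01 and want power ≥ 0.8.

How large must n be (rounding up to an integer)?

Set Φ(δ − 2.576) = 0.8; then δ − 2.576 = Φ⁻¹(0.8) = 0.842, giving δ = 3.417.
(Ignoring the negligible lower-tail rejection probability gives the usual closed-form inversion.)
δ = d·√n ⇒ n = (δ/d)² = (3.417 / 0.59)² = 33.55.
Rounding up, n = 34.

n = 34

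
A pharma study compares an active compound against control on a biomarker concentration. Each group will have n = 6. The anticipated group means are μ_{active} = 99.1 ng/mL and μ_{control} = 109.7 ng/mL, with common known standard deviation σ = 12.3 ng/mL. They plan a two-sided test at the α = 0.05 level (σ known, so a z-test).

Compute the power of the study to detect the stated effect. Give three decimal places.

Standardized effect: d = |μ_{active} − μ_{control}| / σ = |99.1 − 109.7| / 12.3 = 0.8618
Noncentrality parameter: δ = d·√(n/2) = 0.8618 × √(6/2) = 1.4927
Two-sided α = 0.05 → critical value z_{0.025} = 1.960.
Power = Φ(δ − 1.960) + Φ(−δ − 1.960) = Φ(-0.467) + Φ(-3.453) = 0.3201 + 0.0003 = 0.3204.

Power ≈ 0.320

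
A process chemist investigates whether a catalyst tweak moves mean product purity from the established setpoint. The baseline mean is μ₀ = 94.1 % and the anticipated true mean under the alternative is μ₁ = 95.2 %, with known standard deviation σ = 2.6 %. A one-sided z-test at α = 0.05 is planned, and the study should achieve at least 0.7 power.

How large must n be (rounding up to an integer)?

Standardized effect: d = |μ₁ − μ₀| / σ = |95.2 − 94.1| / 2.6 = 0.4231
Set Φ(δ − 1.645) = 0.7; then δ − 1.645 = Φ⁻¹(0.7) = 0.524, giving δ = 2.169.
δ = d·√n ⇒ n = (δ/d)² = (2.169 / 0.4231)² = 26.29.
Rounding up, n = 27.

n = 27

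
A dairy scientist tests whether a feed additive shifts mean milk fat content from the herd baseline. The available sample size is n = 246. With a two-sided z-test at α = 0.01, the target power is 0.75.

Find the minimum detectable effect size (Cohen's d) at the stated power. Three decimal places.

Need Φ(δ − 2.576) = 0.75, so δ = 2.576 + 0.674 = 3.250.
(Lower-tail contribution to power is negligible for δ > 0.)
δ = d·√n ⇒ d = δ/√n = 3.250/√246 = 0.2072.

d ≈ 0.207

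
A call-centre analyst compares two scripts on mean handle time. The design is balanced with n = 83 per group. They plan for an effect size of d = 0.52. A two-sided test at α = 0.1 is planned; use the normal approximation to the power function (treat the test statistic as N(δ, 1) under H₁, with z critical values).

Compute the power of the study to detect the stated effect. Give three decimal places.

Noncentrality parameter: δ = d·√(n/2) = 0.52 × √(83/2) = 3.3499
Critical value for a two-sided test at α = 0.1: z_{α/2} = 1.645.
Power = Φ(δ − 1.645) + Φ(−δ − 1.645) = Φ(1.705) + Φ(-4.995) = 0.9559 + 0.0000 = 0.9559.

Power ≈ 0.956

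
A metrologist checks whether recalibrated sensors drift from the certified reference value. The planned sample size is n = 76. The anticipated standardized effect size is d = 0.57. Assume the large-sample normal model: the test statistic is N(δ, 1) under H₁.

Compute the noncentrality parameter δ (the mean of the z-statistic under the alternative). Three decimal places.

δ ≈ 4.969

δ = d·√n = 0.57 × √76 = 4.9691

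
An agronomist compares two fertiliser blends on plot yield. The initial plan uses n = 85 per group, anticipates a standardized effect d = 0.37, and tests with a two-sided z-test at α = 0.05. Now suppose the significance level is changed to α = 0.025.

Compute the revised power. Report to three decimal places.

δ = d·√(n/2) = 0.37 × √(85/2) = 2.4121 (unchanged). New critical value: z_{0.0125} = 2.241.
Revised power = Φ(δ − 2.241) + Φ(−δ − 2.241) = Φ(0.171) + Φ(-4.654) = 0.5678 + 0.0000 = 0.5678.

Power ≈ 0.568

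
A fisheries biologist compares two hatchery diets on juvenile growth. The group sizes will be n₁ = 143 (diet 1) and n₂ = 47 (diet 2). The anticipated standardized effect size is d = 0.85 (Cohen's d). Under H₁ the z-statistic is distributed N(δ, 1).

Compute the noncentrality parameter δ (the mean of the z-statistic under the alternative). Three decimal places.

δ = d / √(1/n₁ + 1/n₂) = 0.85 / √(1/143 + 1/47) = 5.0554

δ ≈ 5.055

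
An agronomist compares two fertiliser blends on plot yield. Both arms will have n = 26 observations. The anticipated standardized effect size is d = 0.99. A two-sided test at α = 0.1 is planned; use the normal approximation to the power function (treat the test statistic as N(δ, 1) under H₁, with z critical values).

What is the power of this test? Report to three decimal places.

Noncentrality parameter: δ = d·√(n/2) = 0.99 × √(26/2) = 3.5695
Two-sided α = 0.1 → critical value z_{0.05} = 1.645.
Power = Φ(δ − 1.645) + Φ(−δ − 1.645) = Φ(1.925) + Φ(-5.214) = 0.9729 + 0.0000 = 0.9729.

Power ≈ 0.973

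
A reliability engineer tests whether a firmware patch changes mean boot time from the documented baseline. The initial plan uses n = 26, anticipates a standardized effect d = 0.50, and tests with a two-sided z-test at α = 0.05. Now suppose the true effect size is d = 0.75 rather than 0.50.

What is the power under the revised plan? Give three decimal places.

With d = 0.75: δ = d·√n = 0.75 × √26 = 3.8243. Critical value z_{0.025} = 1.960.
Revised power = Φ(δ − 1.960) + Φ(−δ − 1.960) = Φ(1.864) + Φ(-5.784) = 0.9689 + 0.0000 = 0.9689.

Power ≈ 0.969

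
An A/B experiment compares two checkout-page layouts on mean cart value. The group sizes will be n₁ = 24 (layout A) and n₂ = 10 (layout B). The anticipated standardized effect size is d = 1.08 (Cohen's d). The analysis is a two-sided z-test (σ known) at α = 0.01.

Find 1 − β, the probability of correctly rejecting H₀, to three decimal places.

Power ≈ 0.615

Noncentrality parameter: δ = d / √(1/n₁ + 1/n₂) = 1.08 / √(1/24 + 1/10) = 2.8694
Two-sided α = 0.01 → critical value z_{0.005} = 2.576.
Power = Φ(δ − 2.576) + Φ(−δ − 2.576) = Φ(0.294) + Φ(-5.445) = 0.6155 + 0.0000 = 0.6155.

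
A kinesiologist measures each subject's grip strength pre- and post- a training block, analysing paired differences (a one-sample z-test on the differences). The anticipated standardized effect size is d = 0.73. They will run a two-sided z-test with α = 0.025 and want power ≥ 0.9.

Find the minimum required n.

Set Φ(δ − 2.241) = 0.9; then δ − 2.241 = Φ⁻¹(0.9) = 1.282, giving δ = 3.523.
(Ignoring the negligible lower-tail rejection probability gives the usual closed-form inversion.)
δ = d·√n ⇒ n = (δ/d)² = (3.523 / 0.73)² = 23.29.
Round up to the next whole unit.

n = 24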